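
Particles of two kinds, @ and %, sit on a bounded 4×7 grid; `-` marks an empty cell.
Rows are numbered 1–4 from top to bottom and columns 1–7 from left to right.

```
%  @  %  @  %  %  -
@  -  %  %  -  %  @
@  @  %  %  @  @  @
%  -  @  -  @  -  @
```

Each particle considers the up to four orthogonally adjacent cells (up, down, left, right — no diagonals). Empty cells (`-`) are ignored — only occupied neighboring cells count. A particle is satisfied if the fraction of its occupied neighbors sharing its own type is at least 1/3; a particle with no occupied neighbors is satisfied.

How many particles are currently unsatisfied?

Row 1: (1,1)% 0/2 unhappy · (1,2)@ 0/2 unhappy · (1,3)% 1/3 ok · (1,4)@ 0/3 unhappy · (1,5)% 1/2 ok · (1,6)% 2/2 ok
Row 2: (2,1)@ 1/2 ok · (2,3)% 3/3 ok · (2,4)% 2/3 ok · (2,6)% 1/3 ok · (2,7)@ 1/2 ok
Row 3: (3,1)@ 2/3 ok · (3,2)@ 1/2 ok · (3,3)% 2/4 ok · (3,4)% 2/3 ok · (3,5)@ 2/3 ok · (3,6)@ 2/3 ok · (3,7)@ 3/3 ok
Row 4: (4,1)% 0/1 unhappy · (4,3)@ 0/1 unhappy · (4,5)@ 1/1 ok · (4,7)@ 1/1 ok
Unsatisfied: (1,1), (1,2), (1,4), (4,1), (4,3) — 5 in total.

5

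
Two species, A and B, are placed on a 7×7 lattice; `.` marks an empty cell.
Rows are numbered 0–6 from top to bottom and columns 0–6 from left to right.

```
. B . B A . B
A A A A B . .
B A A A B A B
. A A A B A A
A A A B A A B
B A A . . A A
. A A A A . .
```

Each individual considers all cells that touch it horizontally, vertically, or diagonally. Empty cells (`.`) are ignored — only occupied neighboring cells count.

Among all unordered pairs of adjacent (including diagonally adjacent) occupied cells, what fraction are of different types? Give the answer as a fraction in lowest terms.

21/52

Scan each occupied cell's neighbors to the right and below (and the two forward diagonals) so each pair is counted once.
From row 0: 7 unlike of 9 pairs (running 7/9).
From row 1: 6 unlike of 18 pairs (running 13/27).
From row 2: 11 unlike of 23 pairs (running 24/50).
From row 3: 8 unlike of 22 pairs (running 32/72).
From row 4: 8 unlike of 19 pairs (running 40/91).
From row 5: 2 unlike of 10 pairs (running 42/101).
From row 6: 0 unlike of 3 pairs (running 42/104).
Total adjacent occupied pairs: 104; unlike-type pairs: 42.
42/104 reduces to 21/52.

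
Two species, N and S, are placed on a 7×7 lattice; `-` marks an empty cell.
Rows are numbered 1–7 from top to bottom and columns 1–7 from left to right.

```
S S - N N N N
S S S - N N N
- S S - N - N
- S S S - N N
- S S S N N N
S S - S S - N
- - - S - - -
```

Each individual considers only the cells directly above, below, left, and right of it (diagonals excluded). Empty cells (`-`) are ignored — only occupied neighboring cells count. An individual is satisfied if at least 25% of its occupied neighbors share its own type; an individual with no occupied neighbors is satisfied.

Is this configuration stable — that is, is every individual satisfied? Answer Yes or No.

Yes

(1,1)S 2/2 ok
(1,2)S 2/2 ok
(1,4)N 1/1 ok
(1,5)N 3/3 ok
(1,6)N 3/3 ok
(1,7)N 2/2 ok
(2,1)S 2/2 ok
(2,2)S 4/4 ok
(2,3)S 2/2 ok
(2,5)N 3/3 ok
(2,6)N 3/3 ok
(2,7)N 3/3 ok
(3,2)S 3/3 ok
(3,3)S 3/3 ok
(3,5)N 1/1 ok
(3,7)N 2/2 ok
(4,2)S 3/3 ok
(4,3)S 4/4 ok
(4,4)S 2/2 ok
(4,6)N 2/2 ok
(4,7)N 3/3 ok
(5,2)S 3/3 ok
(5,3)S 3/3 ok
(5,4)S 3/4 ok
(5,5)N 1/3 ok
(5,6)N 3/3 ok
(5,7)N 3/3 ok
(6,1)S 1/1 ok
(6,2)S 2/2 ok
(6,4)S 3/3 ok
(6,5)S 1/2 ok
(6,7)N 1/1 ok
(7,4)S 1/1 ok
All meet the threshold, so the configuration is stable.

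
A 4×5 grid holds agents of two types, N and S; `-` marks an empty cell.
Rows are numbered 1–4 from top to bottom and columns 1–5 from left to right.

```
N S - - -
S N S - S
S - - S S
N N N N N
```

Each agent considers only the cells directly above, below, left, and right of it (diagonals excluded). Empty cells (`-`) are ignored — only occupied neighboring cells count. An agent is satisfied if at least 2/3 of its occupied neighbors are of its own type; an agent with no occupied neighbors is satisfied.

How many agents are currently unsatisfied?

9

Row 1: (1,1)N 0/2 not · (1,2)S 0/2 not
Row 2: (2,1)S 1/3 not · (2,2)N 0/3 not · (2,3)S 0/1 not · (2,5)S 1/1 satisfied
Row 3: (3,1)S 1/2 not · (3,4)S 1/2 not · (3,5)S 2/3 satisfied
Row 4: (4,1)N 1/2 not · (4,2)N 2/2 satisfied · (4,3)N 2/2 satisfied · (4,4)N 2/3 satisfied · (4,5)N 1/2 not
Unsatisfied: (1,1), (1,2), (2,1), (2,2), (2,3), (3,1), (3,4), (4,1), (4,5) — 9 in total.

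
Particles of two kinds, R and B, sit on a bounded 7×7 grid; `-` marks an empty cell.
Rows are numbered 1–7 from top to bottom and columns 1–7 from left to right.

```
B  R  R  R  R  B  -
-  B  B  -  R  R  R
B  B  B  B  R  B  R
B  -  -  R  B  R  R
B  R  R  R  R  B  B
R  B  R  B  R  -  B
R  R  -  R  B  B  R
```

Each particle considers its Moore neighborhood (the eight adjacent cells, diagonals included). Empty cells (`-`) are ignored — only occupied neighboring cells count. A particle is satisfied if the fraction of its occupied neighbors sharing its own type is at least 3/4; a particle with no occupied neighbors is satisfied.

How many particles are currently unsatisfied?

33

(1,1)B 1/2 unhappy
(1,2)R 1/4 unhappy
(1,3)R 2/4 unhappy
(1,4)R 3/4 ok
(1,5)R 3/4 ok
(1,6)B 0/4 unhappy
(2,2)B 5/7 unhappy
(2,3)B 4/7 unhappy
(2,5)R 4/7 unhappy
(2,6)R 5/7 unhappy
(2,7)R 2/4 unhappy
(3,1)B 3/3 ok
(3,2)B 5/5 ok
(3,3)B 4/5 ok
(3,4)B 3/6 unhappy
(3,5)R 4/7 unhappy
(3,6)B 1/8 unhappy
(3,7)R 4/5 ok
(4,1)B 3/4 ok
(4,4)R 4/7 unhappy
(4,5)B 3/8 unhappy
(4,6)R 4/8 unhappy
(4,7)R 2/5 unhappy
(5,1)B 2/4 unhappy
(5,2)R 3/6 unhappy
(5,3)R 4/6 unhappy
(5,4)R 5/7 unhappy
(5,5)R 4/7 unhappy
(5,6)B 3/7 unhappy
(5,7)B 2/4 unhappy
(6,1)R 3/5 unhappy
(6,2)B 1/7 unhappy
(6,3)R 5/7 unhappy
(6,4)B 1/7 unhappy
(6,5)R 3/7 unhappy
(6,7)B 3/4 ok
(7,1)R 2/3 unhappy
(7,2)R 3/4 ok
(7,4)R 2/4 unhappy
(7,5)B 2/4 unhappy
(7,6)B 2/4 unhappy
(7,7)R 0/2 unhappy
Unsatisfied: (1,1), (1,2), (1,3), (1,6), (2,2), (2,3), (2,5), (2,6), (2,7), (3,4), (3,5), (3,6), (4,4), (4,5), (4,6), (4,7), (5,1), (5,2), (5,3), (5,4), (5,5), (5,6), (5,7), (6,1), (6,2), (6,3), (6,4), (6,5), (7,1), (7,4), (7,5), (7,6), (7,7) — 33 in total.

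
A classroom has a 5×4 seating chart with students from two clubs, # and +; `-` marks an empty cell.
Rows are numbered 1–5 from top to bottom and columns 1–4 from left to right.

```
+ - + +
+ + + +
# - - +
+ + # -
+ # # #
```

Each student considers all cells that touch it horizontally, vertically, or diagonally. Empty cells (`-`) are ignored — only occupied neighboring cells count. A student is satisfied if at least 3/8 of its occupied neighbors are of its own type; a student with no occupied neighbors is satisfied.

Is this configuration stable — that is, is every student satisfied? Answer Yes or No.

No

(1,1)+ 2/2 ✓
(1,3)+ 4/4 ✓
(1,4)+ 3/3 ✓
(2,1)+ 2/3 ✓
(2,2)+ 4/5 ✓
(2,3)+ 5/5 ✓
(2,4)+ 4/4 ✓
(3,1)# 0/4 ✗
(3,4)+ 2/3 ✓
(4,1)+ 2/4 ✓
(4,2)+ 2/6 ✗
(4,3)# 3/5 ✓
(5,1)+ 2/3 ✓
(5,2)# 2/5 ✓
(5,3)# 3/4 ✓
(5,4)# 2/2 ✓
For instance (3,1) has only 0/4 same-type neighbors, below 3/8.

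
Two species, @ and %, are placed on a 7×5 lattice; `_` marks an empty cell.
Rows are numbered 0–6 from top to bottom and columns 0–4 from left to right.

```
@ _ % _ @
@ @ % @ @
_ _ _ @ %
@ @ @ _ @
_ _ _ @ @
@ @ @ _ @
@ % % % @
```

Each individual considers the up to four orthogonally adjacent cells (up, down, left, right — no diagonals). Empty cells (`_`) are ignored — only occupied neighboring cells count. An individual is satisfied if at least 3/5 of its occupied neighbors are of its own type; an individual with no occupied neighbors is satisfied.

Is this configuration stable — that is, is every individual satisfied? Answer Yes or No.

(0,0)@ 1/1 ✓
(0,2)% 1/1 ✓
(0,4)@ 1/1 ✓
(1,0)@ 2/2 ✓
(1,1)@ 1/2 ✗
(1,2)% 1/3 ✗
(1,3)@ 2/3 ✓
(1,4)@ 2/3 ✓
(2,3)@ 1/2 ✗
(2,4)% 0/3 ✗
(3,0)@ 1/1 ✓
(3,1)@ 2/2 ✓
(3,2)@ 1/1 ✓
(3,4)@ 1/2 ✗
(4,3)@ 1/1 ✓
(4,4)@ 3/3 ✓
(5,0)@ 2/2 ✓
(5,1)@ 2/3 ✓
(5,2)@ 1/2 ✗
(5,4)@ 2/2 ✓
(6,0)@ 1/2 ✗
(6,1)% 1/3 ✗
(6,2)% 2/3 ✓
(6,3)% 1/2 ✗
(6,4)@ 1/2 ✗
For instance (1,1) has only 1/2 same-type neighbors, below 3/5.

No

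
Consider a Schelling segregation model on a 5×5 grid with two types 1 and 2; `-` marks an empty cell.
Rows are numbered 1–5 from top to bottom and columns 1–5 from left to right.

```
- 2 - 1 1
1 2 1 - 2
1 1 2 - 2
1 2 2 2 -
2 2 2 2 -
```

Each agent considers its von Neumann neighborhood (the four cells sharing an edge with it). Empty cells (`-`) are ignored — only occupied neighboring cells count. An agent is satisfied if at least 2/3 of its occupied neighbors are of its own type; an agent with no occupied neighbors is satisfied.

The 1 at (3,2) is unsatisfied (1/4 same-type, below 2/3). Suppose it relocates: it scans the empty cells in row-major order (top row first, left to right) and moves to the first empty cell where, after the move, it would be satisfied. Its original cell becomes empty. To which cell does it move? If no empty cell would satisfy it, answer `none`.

Vacating (3,2). Empty cells in order:
  (1,1): 1/2 same-type → still unsatisfied.
  (1,3): 2/3 same-type → satisfied — stop here.

(1,3)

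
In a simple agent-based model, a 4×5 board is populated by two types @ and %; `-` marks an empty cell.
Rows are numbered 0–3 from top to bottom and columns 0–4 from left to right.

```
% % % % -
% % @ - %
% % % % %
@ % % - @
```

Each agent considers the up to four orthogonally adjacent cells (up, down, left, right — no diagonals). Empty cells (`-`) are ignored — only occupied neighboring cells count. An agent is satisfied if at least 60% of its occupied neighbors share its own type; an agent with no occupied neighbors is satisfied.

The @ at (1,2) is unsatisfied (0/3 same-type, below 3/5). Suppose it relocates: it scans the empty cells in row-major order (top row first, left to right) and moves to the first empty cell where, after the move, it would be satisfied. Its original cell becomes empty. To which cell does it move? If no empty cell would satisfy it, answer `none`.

none

Vacating (1,2). Empty cells in order:
  (0,4): 0/2 same-type → still unsatisfied.
  (1,3): 0/3 same-type → still unsatisfied.
  (3,3): 1/3 same-type → still unsatisfied.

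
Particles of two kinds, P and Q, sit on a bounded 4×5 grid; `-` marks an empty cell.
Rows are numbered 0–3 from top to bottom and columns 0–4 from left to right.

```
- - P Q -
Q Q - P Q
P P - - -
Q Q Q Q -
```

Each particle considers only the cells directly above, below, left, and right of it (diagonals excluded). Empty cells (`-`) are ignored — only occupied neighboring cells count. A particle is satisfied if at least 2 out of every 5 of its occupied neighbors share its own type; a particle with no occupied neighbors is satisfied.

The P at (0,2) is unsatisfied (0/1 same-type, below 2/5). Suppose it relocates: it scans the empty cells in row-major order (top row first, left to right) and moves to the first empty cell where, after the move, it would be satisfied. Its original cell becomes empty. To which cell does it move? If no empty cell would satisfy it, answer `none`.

(1,2)

Vacating (0,2). Empty cells in order:
  (0,0): 0/1 same-type → still unsatisfied.
  (0,1): 0/1 same-type → still unsatisfied.
  (0,4): 0/2 same-type → still unsatisfied.
  (1,2): 1/2 same-type → satisfied — stop here.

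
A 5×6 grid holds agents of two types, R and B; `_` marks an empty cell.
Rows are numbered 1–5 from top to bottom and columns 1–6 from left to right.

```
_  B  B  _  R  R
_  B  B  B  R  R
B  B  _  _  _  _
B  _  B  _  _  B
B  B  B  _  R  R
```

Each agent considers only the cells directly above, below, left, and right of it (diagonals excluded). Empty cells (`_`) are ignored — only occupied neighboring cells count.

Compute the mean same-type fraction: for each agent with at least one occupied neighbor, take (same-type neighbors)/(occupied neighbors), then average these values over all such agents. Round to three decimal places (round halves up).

(1,2)B 2/2
(1,3)B 2/2
(1,5)R 2/2
(1,6)R 2/2
(2,2)B 3/3
(2,3)B 3/3
(2,4)B 1/2
(2,5)R 2/3
(2,6)R 2/2
(3,1)B 2/2
(3,2)B 2/2
(4,1)B 2/2
(4,3)B 1/1
(4,6)B 0/1
(5,1)B 2/2
(5,2)B 2/2
(5,3)B 2/2
(5,5)R 1/1
(5,6)R 1/2
Sum over 19 agents: 2/2 + 2/2 + 2/2 + 2/2 + 3/3 + 3/3 + 1/2 + 2/3 + 2/2 + 2/2 + 2/2 + 2/2 + 1/1 + 0/1 + 2/2 + 2/2 + 2/2 + 1/1 + 1/2 = 50/3; mean = 50/3 ÷ 19 = 50/57 = 0.877192… → 0.877.

0.877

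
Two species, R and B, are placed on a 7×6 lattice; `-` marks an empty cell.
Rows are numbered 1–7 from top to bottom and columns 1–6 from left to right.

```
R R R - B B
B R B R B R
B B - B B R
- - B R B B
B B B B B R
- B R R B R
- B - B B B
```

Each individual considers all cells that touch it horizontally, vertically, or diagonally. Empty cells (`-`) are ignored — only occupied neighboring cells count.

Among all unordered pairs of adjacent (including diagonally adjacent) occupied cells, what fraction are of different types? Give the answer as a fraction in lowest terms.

48/95

Scan each occupied cell's neighbors to the right and below (and the two forward diagonals) so each pair is counted once.
From row 1: 7 unlike of 16 pairs (running 7/16).
From row 2: 11 unlike of 18 pairs (running 18/34).
From row 3: 5 unlike of 12 pairs (running 23/46).
From row 4: 7 unlike of 14 pairs (running 30/60).
From row 5: 9 unlike of 19 pairs (running 39/79).
From row 6: 9 unlike of 14 pairs (running 48/93).
From row 7: 0 unlike of 2 pairs (running 48/95).
Total adjacent occupied pairs: 95; unlike-type pairs: 48.
48/95 is already in lowest terms.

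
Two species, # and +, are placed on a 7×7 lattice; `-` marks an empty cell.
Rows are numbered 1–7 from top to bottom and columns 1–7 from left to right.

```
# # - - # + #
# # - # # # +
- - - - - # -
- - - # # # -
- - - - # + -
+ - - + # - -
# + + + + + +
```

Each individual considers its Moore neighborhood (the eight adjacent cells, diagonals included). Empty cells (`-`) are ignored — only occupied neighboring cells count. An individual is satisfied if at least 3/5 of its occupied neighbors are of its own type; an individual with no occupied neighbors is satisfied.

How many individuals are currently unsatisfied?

7

(1,1)# 3/3 ok
(1,2)# 3/3 ok
(1,5)# 3/4 ok
(1,6)+ 1/5 unhappy
(1,7)# 1/3 unhappy
(2,1)# 3/3 ok
(2,2)# 3/3 ok
(2,4)# 2/2 ok
(2,5)# 4/5 ok
(2,6)# 4/6 ok
(2,7)+ 1/4 unhappy
(3,6)# 4/5 ok
(4,4)# 2/2 ok
(4,5)# 4/5 ok
(4,6)# 3/4 ok
(5,5)# 4/6 ok
(5,6)+ 0/4 unhappy
(6,1)+ 1/2 unhappy
(6,4)+ 3/5 ok
(6,5)# 1/6 unhappy
(7,1)# 0/2 unhappy
(7,2)+ 2/3 ok
(7,3)+ 3/3 ok
(7,4)+ 3/4 ok
(7,5)+ 3/4 ok
(7,6)+ 2/3 ok
(7,7)+ 1/1 ok
Unsatisfied: (1,6), (1,7), (2,7), (5,6), (6,1), (6,5), (7,1) — 7 in total.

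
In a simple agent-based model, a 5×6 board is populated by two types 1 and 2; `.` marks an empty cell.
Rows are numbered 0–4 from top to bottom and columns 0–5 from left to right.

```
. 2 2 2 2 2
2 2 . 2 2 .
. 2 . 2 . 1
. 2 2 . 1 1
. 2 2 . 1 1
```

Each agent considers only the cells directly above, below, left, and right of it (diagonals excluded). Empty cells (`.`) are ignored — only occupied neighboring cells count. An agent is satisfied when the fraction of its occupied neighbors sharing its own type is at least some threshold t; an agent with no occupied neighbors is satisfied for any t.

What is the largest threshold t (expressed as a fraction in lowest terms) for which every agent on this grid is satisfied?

1/1

Row 0: (0,1)2 2/2 · (0,2)2 2/2 · (0,3)2 3/3 · (0,4)2 3/3 · (0,5)2 1/1
Row 1: (1,0)2 1/1 · (1,1)2 3/3 · (1,3)2 3/3 · (1,4)2 2/2
Row 2: (2,1)2 2/2 · (2,3)2 1/1 · (2,5)1 1/1
Row 3: (3,1)2 3/3 · (3,2)2 2/2 · (3,4)1 2/2 · (3,5)1 3/3
Row 4: (4,1)2 2/2 · (4,2)2 2/2 · (4,4)1 2/2 · (4,5)1 2/2
The smallest same-type fraction is 2/2 at (0,1), which reduces to 1/1. Any threshold above that leaves this agent unsatisfied.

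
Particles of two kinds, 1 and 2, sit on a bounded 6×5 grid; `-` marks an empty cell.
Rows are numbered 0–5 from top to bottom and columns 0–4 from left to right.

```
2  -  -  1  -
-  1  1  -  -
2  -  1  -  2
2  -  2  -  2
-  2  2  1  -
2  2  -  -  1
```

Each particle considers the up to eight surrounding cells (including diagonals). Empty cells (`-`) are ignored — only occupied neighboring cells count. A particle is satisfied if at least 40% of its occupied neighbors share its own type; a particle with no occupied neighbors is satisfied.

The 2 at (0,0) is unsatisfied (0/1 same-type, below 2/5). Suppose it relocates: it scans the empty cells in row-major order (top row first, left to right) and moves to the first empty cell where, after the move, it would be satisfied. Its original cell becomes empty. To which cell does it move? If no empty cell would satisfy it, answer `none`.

Vacating (0,0). Empty cells in order:
  (0,1): 0/2 same-type → still unsatisfied.
  (0,2): 0/3 same-type → still unsatisfied.
  (0,4): 0/1 same-type → still unsatisfied.
  (1,0): 1/2 same-type → satisfied — stop here.

(1,0)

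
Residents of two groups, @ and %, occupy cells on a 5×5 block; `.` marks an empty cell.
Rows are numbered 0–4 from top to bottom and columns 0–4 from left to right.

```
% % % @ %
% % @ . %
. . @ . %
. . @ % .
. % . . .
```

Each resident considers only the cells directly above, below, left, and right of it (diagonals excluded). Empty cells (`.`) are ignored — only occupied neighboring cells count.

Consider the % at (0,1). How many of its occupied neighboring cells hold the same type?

3

Occupied neighbors of (0,1): (1,1)=%, (0,0)=%, (0,2)=%.
Same type (%): 3 of 3.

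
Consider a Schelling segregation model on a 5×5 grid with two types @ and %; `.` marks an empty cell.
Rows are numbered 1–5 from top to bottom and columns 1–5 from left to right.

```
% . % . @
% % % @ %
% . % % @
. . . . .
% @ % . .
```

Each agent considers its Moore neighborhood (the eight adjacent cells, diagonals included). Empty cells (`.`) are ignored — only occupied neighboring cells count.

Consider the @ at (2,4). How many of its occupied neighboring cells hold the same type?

Occupied neighbors of (2,4): (1,3)=%, (1,5)=@, (2,3)=%, (2,5)=%, (3,3)=%, (3,4)=%, (3,5)=@.
Same type (@): 2 of 7.

2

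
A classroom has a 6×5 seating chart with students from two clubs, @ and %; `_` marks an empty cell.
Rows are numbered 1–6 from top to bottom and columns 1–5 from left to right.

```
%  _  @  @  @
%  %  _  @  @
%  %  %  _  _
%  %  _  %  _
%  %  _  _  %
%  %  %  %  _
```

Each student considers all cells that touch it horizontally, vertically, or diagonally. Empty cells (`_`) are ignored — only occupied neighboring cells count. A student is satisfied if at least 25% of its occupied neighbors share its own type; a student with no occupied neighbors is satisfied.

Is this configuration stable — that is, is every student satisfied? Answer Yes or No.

(1,1)% 2/2 ok
(1,3)@ 2/3 ok
(1,4)@ 4/4 ok
(1,5)@ 3/3 ok
(2,1)% 4/4 ok
(2,2)% 5/6 ok
(2,4)@ 4/5 ok
(2,5)@ 3/3 ok
(3,1)% 5/5 ok
(3,2)% 6/6 ok
(3,3)% 4/5 ok
(4,1)% 5/5 ok
(4,2)% 6/6 ok
(4,4)% 2/2 ok
(5,1)% 5/5 ok
(5,2)% 6/6 ok
(5,5)% 2/2 ok
(6,1)% 3/3 ok
(6,2)% 4/4 ok
(6,3)% 3/3 ok
(6,4)% 2/2 ok
All meet the threshold, so the configuration is stable.

Yes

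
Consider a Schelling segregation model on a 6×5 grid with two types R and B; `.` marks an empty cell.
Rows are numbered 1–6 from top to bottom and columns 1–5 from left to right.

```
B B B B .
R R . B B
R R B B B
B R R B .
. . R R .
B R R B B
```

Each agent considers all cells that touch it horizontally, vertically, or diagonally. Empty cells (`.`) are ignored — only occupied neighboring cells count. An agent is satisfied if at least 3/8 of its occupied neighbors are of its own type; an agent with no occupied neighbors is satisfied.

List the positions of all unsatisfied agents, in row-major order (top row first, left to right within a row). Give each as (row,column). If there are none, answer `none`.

(1,1)B 1/3 ✗
(1,2)B 2/4 ✓
(1,3)B 3/4 ✓
(1,4)B 3/3 ✓
(2,1)R 3/5 ✓
(2,2)R 3/7 ✓
(2,4)B 6/6 ✓
(2,5)B 4/4 ✓
(3,1)R 4/5 ✓
(3,2)R 5/7 ✓
(3,3)B 3/7 ✓
(3,4)B 5/6 ✓
(3,5)B 4/4 ✓
(4,1)B 0/3 ✗
(4,2)R 4/6 ✓
(4,3)R 4/7 ✓
(4,4)B 3/6 ✓
(5,3)R 5/7 ✓
(5,4)R 3/6 ✓
(6,1)B 0/1 ✗
(6,2)R 2/3 ✓
(6,3)R 3/4 ✓
(6,4)B 1/4 ✗
(6,5)B 1/2 ✓

(1,1), (4,1), (6,1), (6,4)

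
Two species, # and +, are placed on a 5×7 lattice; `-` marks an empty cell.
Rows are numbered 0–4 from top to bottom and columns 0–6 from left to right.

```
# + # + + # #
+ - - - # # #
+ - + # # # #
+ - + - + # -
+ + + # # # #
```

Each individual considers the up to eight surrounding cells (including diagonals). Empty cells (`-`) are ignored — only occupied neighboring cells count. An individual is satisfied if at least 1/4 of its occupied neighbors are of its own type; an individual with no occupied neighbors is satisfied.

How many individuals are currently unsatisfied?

(0,0)# 0/2 ✗
(0,1)+ 1/3 ✓
(0,2)# 0/2 ✗
(0,3)+ 1/3 ✓
(0,4)+ 1/4 ✓
(0,5)# 4/5 ✓
(0,6)# 3/3 ✓
(1,0)+ 2/3 ✓
(1,4)# 5/7 ✓
(1,5)# 7/8 ✓
(1,6)# 5/5 ✓
(2,0)+ 2/2 ✓
(2,2)+ 1/2 ✓
(2,3)# 2/5 ✓
(2,4)# 5/6 ✓
(2,5)# 6/7 ✓
(2,6)# 4/4 ✓
(3,0)+ 3/3 ✓
(3,2)+ 3/5 ✓
(3,4)+ 0/7 ✗
(3,5)# 6/7 ✓
(4,0)+ 2/2 ✓
(4,1)+ 4/4 ✓
(4,2)+ 2/3 ✓
(4,3)# 1/4 ✓
(4,4)# 3/4 ✓
(4,5)# 3/4 ✓
(4,6)# 2/2 ✓
Unsatisfied: (0,0), (0,2), (3,4) — 3 in total.

3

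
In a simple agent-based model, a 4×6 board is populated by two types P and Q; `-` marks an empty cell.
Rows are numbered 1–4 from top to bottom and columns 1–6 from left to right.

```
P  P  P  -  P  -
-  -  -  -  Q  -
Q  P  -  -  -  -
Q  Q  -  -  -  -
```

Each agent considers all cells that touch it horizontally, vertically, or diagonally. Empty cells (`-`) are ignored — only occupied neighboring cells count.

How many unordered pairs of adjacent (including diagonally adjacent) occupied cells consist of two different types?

4

Scan each occupied cell's neighbors to the right and below (and the two forward diagonals) so each pair is counted once.
From row 1: 1 unlike of 3 pairs (running 1/3).
From row 3: 3 unlike of 5 pairs (running 4/8).
From row 4: 0 unlike of 1 pairs (running 4/9).
Total adjacent occupied pairs: 9; unlike-type pairs: 4.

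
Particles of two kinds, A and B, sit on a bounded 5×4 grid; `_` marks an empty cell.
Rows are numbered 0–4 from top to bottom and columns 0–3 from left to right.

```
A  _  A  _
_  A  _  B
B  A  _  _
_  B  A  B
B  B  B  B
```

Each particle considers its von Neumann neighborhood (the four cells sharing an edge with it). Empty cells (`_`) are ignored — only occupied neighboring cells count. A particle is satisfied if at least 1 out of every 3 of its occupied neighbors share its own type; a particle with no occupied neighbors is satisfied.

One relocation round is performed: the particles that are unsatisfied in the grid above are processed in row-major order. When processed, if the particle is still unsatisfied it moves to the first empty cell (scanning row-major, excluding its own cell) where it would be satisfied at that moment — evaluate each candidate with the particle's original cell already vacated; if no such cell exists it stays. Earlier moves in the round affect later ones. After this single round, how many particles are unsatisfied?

0

Initially unsatisfied (in order): (2,0), (3,2).
  (2,0) → (0,3).
  (3,2) → (0,1).
Resulting grid:
A A A B
_ A _ B
_ A _ _
_ B _ B
B B B B
All satisfied now.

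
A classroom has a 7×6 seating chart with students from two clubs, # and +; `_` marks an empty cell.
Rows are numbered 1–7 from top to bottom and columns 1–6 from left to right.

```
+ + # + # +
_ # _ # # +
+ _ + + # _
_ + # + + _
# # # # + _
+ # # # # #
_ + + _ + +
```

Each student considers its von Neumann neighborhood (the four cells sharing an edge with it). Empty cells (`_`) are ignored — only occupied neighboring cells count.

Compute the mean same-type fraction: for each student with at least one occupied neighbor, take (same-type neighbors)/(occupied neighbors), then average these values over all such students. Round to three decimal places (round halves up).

0.464

(1,1)+ 1/1
(1,2)+ 1/3
(1,3)# 0/2
(1,4)+ 0/3
(1,5)# 1/3
(1,6)+ 1/2
(2,2)# 0/1
(2,4)# 1/3
(2,5)# 3/4
(2,6)+ 1/2
(3,1)+ — no occupied neighbors
(3,3)+ 1/2
(3,4)+ 2/4
(3,5)# 1/3
(4,2)+ 0/2
(4,3)# 1/4
(4,4)+ 2/4
(4,5)+ 2/3
(5,1)# 1/2
(5,2)# 3/4
(5,3)# 4/4
(5,4)# 2/4
(5,5)+ 1/3
(6,1)+ 0/2
(6,2)# 2/4
(6,3)# 3/4
(6,4)# 3/3
(6,5)# 2/4
(6,6)# 1/2
(7,2)+ 1/2
(7,3)+ 1/2
(7,5)+ 1/2
(7,6)+ 1/2
Sum over 32 students: 1/1 + 1/3 + 0/2 + 0/3 + 1/3 + 1/2 + 0/1 + 1/3 + 3/4 + 1/2 + 1/2 + 2/4 + 1/3 + 0/2 + 1/4 + 2/4 + 2/3 + 1/2 + 3/4 + 4/4 + 2/4 + 1/3 + 0/2 + 2/4 + 3/4 + 3/3 + 2/4 + 1/2 + 1/2 + 1/2 + 1/2 + 1/2 = 89/6; mean = 89/6 ÷ 32 = 89/192 = 0.463541… → 0.464.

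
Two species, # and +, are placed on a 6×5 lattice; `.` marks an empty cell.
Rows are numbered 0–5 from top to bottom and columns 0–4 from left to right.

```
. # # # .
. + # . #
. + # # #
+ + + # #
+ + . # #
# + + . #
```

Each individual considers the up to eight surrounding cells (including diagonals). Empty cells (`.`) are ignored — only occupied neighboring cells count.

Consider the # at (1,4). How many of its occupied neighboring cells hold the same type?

Occupied neighbors of (1,4): (0,3)=#, (2,3)=#, (2,4)=#.
Same type (#): 3 of 3.

3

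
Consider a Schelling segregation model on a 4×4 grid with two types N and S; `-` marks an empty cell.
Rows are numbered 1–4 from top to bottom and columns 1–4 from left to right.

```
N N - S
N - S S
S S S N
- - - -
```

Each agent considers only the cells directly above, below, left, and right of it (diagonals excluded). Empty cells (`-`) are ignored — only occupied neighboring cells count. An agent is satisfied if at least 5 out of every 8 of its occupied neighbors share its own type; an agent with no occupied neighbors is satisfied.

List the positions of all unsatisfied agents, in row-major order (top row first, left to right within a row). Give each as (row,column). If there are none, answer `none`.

(2,1), (3,1), (3,4)

Row 1: (1,1)N 2/2 ok · (1,2)N 1/1 ok · (1,4)S 1/1 ok
Row 2: (2,1)N 1/2 unhappy · (2,3)S 2/2 ok · (2,4)S 2/3 ok
Row 3: (3,1)S 1/2 unhappy · (3,2)S 2/2 ok · (3,3)S 2/3 ok · (3,4)N 0/2 unhappy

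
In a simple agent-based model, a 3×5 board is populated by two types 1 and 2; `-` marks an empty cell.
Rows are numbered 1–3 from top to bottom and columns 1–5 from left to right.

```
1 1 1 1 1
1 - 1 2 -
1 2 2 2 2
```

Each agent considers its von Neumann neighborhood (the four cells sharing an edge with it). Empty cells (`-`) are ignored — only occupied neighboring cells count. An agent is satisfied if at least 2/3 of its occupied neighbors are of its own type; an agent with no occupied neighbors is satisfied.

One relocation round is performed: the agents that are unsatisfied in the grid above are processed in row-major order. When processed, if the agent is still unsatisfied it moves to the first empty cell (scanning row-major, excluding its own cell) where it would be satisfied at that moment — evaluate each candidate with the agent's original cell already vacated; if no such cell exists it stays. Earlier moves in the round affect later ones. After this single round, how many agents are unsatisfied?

Initially unsatisfied (in order): (2,3), (2,4), (3,1), (3,2).
  (2,3) → (2,2).
  (2,4): no empty cell satisfies it; stays.
  (3,1): no empty cell satisfies it; stays.
  (3,2) → (2,5).
Resulting grid:
1 1 1 1 1
1 1 - 2 2
1 - 2 2 2
Unsatisfied now: (1,5).

1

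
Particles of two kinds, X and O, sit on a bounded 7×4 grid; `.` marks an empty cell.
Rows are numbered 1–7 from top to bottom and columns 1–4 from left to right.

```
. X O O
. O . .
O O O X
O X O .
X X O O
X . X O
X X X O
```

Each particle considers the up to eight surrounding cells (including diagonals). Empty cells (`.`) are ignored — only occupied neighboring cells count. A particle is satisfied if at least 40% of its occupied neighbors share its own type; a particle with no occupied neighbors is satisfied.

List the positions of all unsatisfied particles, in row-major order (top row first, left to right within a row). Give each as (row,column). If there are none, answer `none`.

(1,2), (3,4), (4,2), (7,4)

(1,2)X 0/2 not
(1,3)O 2/3 satisfied
(1,4)O 1/1 satisfied
(2,2)O 4/5 satisfied
(3,1)O 3/4 satisfied
(3,2)O 5/6 satisfied
(3,3)O 3/5 satisfied
(3,4)X 0/2 not
(4,1)O 2/5 satisfied
(4,2)X 2/8 not
(4,3)O 4/7 satisfied
(5,1)X 3/4 satisfied
(5,2)X 4/7 satisfied
(5,3)O 3/6 satisfied
(5,4)O 3/4 satisfied
(6,1)X 4/4 satisfied
(6,3)X 3/7 satisfied
(6,4)O 3/5 satisfied
(7,1)X 2/2 satisfied
(7,2)X 4/4 satisfied
(7,3)X 2/4 satisfied
(7,4)O 1/3 not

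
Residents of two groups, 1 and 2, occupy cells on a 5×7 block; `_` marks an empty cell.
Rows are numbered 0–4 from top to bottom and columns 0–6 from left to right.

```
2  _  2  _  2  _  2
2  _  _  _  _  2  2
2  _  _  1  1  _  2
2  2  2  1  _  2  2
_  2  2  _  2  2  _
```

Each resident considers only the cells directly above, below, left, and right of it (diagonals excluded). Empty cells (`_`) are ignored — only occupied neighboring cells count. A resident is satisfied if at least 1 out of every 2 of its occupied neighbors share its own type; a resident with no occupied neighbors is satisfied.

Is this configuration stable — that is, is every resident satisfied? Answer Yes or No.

Yes

(0,0)2 1/1 satisfied
(0,2)2 0/0 satisfied
(0,4)2 0/0 satisfied
(0,6)2 1/1 satisfied
(1,0)2 2/2 satisfied
(1,5)2 1/1 satisfied
(1,6)2 3/3 satisfied
(2,0)2 2/2 satisfied
(2,3)1 2/2 satisfied
(2,4)1 1/1 satisfied
(2,6)2 2/2 satisfied
(3,0)2 2/2 satisfied
(3,1)2 3/3 satisfied
(3,2)2 2/3 satisfied
(3,3)1 1/2 satisfied
(3,5)2 2/2 satisfied
(3,6)2 2/2 satisfied
(4,1)2 2/2 satisfied
(4,2)2 2/2 satisfied
(4,4)2 1/1 satisfied
(4,5)2 2/2 satisfied
All meet the threshold, so the configuration is stable.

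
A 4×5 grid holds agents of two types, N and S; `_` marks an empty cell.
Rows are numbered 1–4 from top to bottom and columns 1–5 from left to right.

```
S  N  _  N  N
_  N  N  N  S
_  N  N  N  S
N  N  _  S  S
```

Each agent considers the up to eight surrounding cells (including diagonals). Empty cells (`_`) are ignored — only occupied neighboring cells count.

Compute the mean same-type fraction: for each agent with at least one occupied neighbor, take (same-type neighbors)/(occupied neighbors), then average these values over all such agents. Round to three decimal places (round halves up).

0.678

(1,1)S 0/2
(1,2)N 2/3
(1,4)N 3/4
(1,5)N 2/3
(2,2)N 4/5
(2,3)N 7/7
(2,4)N 5/7
(2,5)S 1/5
(3,2)N 5/5
(3,3)N 6/7
(3,4)N 3/7
(3,5)S 3/5
(4,1)N 2/2
(4,2)N 3/3
(4,4)S 2/4
(4,5)S 2/3
Sum over 16 agents: 0/2 + 2/3 + 3/4 + 2/3 + 4/5 + 7/7 + 5/7 + 1/5 + 5/5 + 6/7 + 3/7 + 3/5 + 2/2 + 3/3 + 2/4 + 2/3 = 217/20; mean = 217/20 ÷ 16 = 217/320 = 0.678125 → 0.678.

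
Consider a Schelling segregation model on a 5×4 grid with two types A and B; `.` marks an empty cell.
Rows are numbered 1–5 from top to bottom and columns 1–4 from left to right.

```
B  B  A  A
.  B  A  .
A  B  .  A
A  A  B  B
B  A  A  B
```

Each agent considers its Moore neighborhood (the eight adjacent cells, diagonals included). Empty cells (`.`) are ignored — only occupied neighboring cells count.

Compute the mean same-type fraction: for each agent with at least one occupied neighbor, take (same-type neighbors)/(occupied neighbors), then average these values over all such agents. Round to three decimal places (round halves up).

(1,1)B 2/2
(1,2)B 2/4
(1,3)A 2/4
(1,4)A 2/2
(2,2)B 3/6
(2,3)A 3/6
(3,1)A 2/4
(3,2)B 2/6
(3,4)A 1/3
(4,1)A 3/5
(4,2)A 4/7
(4,3)B 3/7
(4,4)B 2/4
(5,1)B 0/3
(5,2)A 3/5
(5,3)A 2/5
(5,4)B 2/3
Sum over 17 agents: 2/2 + 2/4 + 2/4 + 2/2 + 3/6 + 3/6 + 2/4 + 2/6 + 1/3 + 3/5 + 4/7 + 3/7 + 2/4 + 0/3 + 3/5 + 2/5 + 2/3 = 134/15; mean = 134/15 ÷ 17 = 134/255 = 0.525490… → 0.525.

0.525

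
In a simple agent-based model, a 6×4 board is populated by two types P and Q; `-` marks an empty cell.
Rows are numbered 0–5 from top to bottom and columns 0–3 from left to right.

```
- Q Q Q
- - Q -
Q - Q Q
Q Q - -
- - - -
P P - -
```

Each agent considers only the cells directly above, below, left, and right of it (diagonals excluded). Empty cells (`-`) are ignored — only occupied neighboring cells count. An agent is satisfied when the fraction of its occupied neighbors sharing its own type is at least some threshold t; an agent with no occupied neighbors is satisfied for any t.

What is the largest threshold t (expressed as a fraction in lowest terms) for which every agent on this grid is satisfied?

Row 0: (0,1)Q 1/1 · (0,2)Q 3/3 · (0,3)Q 1/1
Row 1: (1,2)Q 2/2
Row 2: (2,0)Q 1/1 · (2,2)Q 2/2 · (2,3)Q 1/1
Row 3: (3,0)Q 2/2 · (3,1)Q 1/1
Row 5: (5,0)P 1/1 · (5,1)P 1/1
The smallest same-type fraction is 1/1 at (0,1), which reduces to 1/1. Any threshold above that leaves this agent unsatisfied.

1/1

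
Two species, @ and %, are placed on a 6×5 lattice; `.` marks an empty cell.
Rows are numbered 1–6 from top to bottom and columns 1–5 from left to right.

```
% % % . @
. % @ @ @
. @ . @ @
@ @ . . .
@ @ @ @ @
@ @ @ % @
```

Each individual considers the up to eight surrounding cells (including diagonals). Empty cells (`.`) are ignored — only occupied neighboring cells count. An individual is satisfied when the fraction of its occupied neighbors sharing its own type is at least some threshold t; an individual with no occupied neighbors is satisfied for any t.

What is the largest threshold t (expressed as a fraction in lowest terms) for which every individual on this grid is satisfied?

0/1

(1,1)% 2/2
(1,2)% 3/4
(1,3)% 2/4
(1,5)@ 2/2
(2,2)% 3/5
(2,3)@ 3/6
(2,4)@ 5/6
(2,5)@ 4/4
(3,2)@ 3/4
(3,4)@ 4/4
(3,5)@ 3/3
(4,1)@ 4/4
(4,2)@ 5/5
(5,1)@ 5/5
(5,2)@ 7/7
(5,3)@ 5/6
(5,4)@ 4/5
(5,5)@ 2/3
(6,1)@ 3/3
(6,2)@ 5/5
(6,3)@ 4/5
(6,4)% 0/5
(6,5)@ 2/3
The smallest same-type fraction is 0/5 at (6,4), which reduces to 0/1. Any threshold above that leaves this individual unsatisfied.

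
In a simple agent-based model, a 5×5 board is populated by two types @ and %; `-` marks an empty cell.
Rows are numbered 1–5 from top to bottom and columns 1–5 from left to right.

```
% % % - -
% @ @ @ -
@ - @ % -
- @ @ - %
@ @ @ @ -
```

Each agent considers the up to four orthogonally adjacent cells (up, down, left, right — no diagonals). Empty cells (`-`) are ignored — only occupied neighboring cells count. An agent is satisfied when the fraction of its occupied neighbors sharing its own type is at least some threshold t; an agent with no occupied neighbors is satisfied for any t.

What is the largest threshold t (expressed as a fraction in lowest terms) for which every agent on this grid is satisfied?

(1,1)% 2/2
(1,2)% 2/3
(1,3)% 1/2
(2,1)% 1/3
(2,2)@ 1/3
(2,3)@ 3/4
(2,4)@ 1/2
(3,1)@ 0/1
(3,3)@ 2/3
(3,4)% 0/2
(4,2)@ 2/2
(4,3)@ 3/3
(4,5)% — no occupied neighbors
(5,1)@ 1/1
(5,2)@ 3/3
(5,3)@ 3/3
(5,4)@ 1/1
The smallest same-type fraction is 0/1 at (3,1), which reduces to 0/1. Any threshold above that leaves this agent unsatisfied.

0/1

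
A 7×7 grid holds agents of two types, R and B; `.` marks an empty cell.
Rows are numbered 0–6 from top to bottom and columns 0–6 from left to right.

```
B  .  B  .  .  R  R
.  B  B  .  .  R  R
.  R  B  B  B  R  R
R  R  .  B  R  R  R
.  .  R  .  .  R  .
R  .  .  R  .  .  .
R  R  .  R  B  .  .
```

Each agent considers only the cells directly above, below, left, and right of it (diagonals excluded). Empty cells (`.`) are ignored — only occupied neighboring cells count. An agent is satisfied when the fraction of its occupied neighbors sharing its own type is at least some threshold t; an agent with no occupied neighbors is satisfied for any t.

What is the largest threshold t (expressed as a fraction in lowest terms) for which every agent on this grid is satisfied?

0/1

Row 0: (0,0)B — no occupied neighbors · (0,2)B 1/1 · (0,5)R 2/2 · (0,6)R 2/2
Row 1: (1,1)B 1/2 · (1,2)B 3/3 · (1,5)R 3/3 · (1,6)R 3/3
Row 2: (2,1)R 1/3 · (2,2)B 2/3 · (2,3)B 3/3 · (2,4)B 1/3 · (2,5)R 3/4 · (2,6)R 3/3
Row 3: (3,0)R 1/1 · (3,1)R 2/2 · (3,3)B 1/2 · (3,4)R 1/3 · (3,5)R 4/4 · (3,6)R 2/2
Row 4: (4,2)R — no occupied neighbors · (4,5)R 1/1
Row 5: (5,0)R 1/1 · (5,3)R 1/1
Row 6: (6,0)R 2/2 · (6,1)R 1/1 · (6,3)R 1/2 · (6,4)B 0/1
The smallest same-type fraction is 0/1 at (6,4), which reduces to 0/1. Any threshold above that leaves this agent unsatisfied.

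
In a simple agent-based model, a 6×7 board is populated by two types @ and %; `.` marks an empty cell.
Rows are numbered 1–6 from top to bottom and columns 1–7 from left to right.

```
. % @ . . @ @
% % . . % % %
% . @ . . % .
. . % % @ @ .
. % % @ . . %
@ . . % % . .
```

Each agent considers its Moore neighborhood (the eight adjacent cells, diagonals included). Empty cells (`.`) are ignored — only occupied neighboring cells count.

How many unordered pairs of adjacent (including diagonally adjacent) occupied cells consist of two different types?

Scan each occupied cell's neighbors to the right and below (and the two forward diagonals) so each pair is counted once.
From row 1: 7 unlike of 10 pairs (running 7/10).
From row 2: 1 unlike of 9 pairs (running 8/19).
From row 3: 4 unlike of 4 pairs (running 12/23).
From row 4: 4 unlike of 10 pairs (running 16/33).
From row 5: 4 unlike of 6 pairs (running 20/39).
From row 6: 0 unlike of 1 pairs (running 20/40).
Total adjacent occupied pairs: 40; unlike-type pairs: 20.

20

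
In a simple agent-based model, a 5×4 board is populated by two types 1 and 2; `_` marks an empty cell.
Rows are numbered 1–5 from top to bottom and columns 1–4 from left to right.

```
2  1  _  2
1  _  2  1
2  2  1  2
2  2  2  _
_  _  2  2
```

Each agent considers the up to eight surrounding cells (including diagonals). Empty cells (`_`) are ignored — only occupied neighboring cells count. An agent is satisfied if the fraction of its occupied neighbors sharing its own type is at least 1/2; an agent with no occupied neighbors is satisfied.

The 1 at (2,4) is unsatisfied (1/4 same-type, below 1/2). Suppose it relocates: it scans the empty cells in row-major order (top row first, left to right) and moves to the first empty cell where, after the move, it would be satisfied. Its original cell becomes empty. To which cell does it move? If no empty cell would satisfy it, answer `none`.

Vacating (2,4). Empty cells in order:
  (1,3): 1/3 same-type → still unsatisfied.
  (2,2): 3/7 same-type → still unsatisfied.
  (4,4): 1/5 same-type → still unsatisfied.
  (5,1): 0/2 same-type → still unsatisfied.
  (5,2): 0/4 same-type → still unsatisfied.

none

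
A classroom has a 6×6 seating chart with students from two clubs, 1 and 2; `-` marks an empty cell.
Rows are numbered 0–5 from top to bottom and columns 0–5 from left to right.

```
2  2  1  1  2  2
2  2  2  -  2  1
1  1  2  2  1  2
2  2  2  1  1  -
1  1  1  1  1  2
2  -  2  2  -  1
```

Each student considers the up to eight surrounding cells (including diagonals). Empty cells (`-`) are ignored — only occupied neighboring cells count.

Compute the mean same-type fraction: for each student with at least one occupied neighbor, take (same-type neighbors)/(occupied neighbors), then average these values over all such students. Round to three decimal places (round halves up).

0.430

Row 0: (0,0)2 3/3 · (0,1)2 4/5 · (0,2)1 1/4 · (0,3)1 1/4 · (0,4)2 2/4 · (0,5)2 2/3
Row 1: (1,0)2 3/5 · (1,1)2 5/8 · (1,2)2 4/7 · (1,4)2 4/7 · (1,5)1 1/5
Row 2: (2,0)1 1/5 · (2,1)1 1/8 · (2,2)2 5/7 · (2,3)2 4/7 · (2,4)1 3/6 · (2,5)2 1/4
Row 3: (3,0)2 1/5 · (3,1)2 3/8 · (3,2)2 3/8 · (3,3)1 5/8 · (3,4)1 4/7
Row 4: (4,0)1 1/4 · (4,1)1 2/7 · (4,2)1 3/7 · (4,3)1 4/7 · (4,4)1 4/6 · (4,5)2 0/3
Row 5: (5,0)2 0/2 · (5,2)2 1/4 · (5,3)2 1/4 · (5,5)1 1/2
Sum over 32 students: 3/3 + 4/5 + 1/4 + 1/4 + 2/4 + 2/3 + 3/5 + 5/8 + 4/7 + 4/7 + 1/5 + 1/5 + 1/8 + 5/7 + 4/7 + 3/6 + 1/4 + 1/5 + 3/8 + 3/8 + 5/8 + 4/7 + 1/4 + 2/7 + 3/7 + 4/7 + 4/6 + 0/3 + 0/2 + 1/4 + 1/4 + 1/2 = 2309/168; mean = 2309/168 ÷ 32 = 2309/5376 = 0.429501… → 0.430.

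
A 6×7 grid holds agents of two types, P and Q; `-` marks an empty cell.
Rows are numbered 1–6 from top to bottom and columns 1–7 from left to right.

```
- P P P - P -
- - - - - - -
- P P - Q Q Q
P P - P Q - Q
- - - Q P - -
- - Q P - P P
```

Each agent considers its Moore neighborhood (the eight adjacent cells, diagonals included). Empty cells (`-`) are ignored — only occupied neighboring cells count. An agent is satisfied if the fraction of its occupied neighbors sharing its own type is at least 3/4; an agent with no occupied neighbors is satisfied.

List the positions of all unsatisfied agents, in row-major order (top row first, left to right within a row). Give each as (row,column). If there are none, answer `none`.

(1,2)P 1/1 satisfied
(1,3)P 2/2 satisfied
(1,4)P 1/1 satisfied
(1,6)P 0/0 satisfied
(3,2)P 3/3 satisfied
(3,3)P 3/3 satisfied
(3,5)Q 2/3 not
(3,6)Q 4/4 satisfied
(3,7)Q 2/2 satisfied
(4,1)P 2/2 satisfied
(4,2)P 3/3 satisfied
(4,4)P 2/5 not
(4,5)Q 3/5 not
(4,7)Q 2/2 satisfied
(5,4)Q 2/5 not
(5,5)P 3/5 not
(6,3)Q 1/2 not
(6,4)P 1/3 not
(6,6)P 2/2 satisfied
(6,7)P 1/1 satisfied

(3,5), (4,4), (4,5), (5,4), (5,5), (6,3), (6,4)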